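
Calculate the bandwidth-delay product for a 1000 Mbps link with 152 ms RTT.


BDP = bandwidth * RTT
= 1000 Mbps * 152 ms
= 1000 * 1e6 * 152 / 1000 bits
= 152000000 bits
= 19000000 bytes
= 18554.6875 KB
BDP = 152000000 bits (19000000 bytes)


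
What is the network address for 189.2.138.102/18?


IP:   10111101.00000010.10001010.01100110
Mask: 11111111.11111111.11000000.00000000
AND operation:
Net:  10111101.00000010.10000000.00000000
Network: 189.2.128.0/18


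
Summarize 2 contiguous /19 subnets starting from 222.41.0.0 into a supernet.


Original prefix: /19
Number of subnets: 2 = 2^1
New prefix = 19 - 1 = 18
Supernet: 222.41.0.0/18


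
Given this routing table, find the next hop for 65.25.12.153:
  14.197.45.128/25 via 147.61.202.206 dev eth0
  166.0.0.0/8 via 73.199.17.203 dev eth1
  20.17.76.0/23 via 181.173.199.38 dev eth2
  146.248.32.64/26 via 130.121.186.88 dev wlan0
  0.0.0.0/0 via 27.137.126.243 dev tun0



Longest prefix match for 65.25.12.153:
  /25 14.197.45.128: no
  /8 166.0.0.0: no
  /23 20.17.76.0: no
  /26 146.248.32.64: no
  /0 0.0.0.0: MATCH
Selected: next-hop 27.137.126.243 via tun0 (matched /0)


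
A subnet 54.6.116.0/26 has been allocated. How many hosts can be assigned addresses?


Host bits = 32 - 26 = 6
Total addresses = 2^6 = 64
Usable = total - 2 (network and broadcast)
Usable hosts: 62


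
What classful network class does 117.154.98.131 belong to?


First octet: 117
Binary: 01110101
0xxxxxxx -> Class A (1-126)
Class A, default mask 255.0.0.0 (/8)


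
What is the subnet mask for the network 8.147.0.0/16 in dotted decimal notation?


/16 means 16 network bits, 16 host bits
Binary: 11111111111111110000000000000000
Mask: 255.255.0.0


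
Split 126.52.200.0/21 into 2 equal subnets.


New prefix = 21 + 1 = 22
Each subnet has 1024 addresses
  126.52.200.0/22
  126.52.204.0/22
Subnets: 126.52.200.0/22, 126.52.204.0/22


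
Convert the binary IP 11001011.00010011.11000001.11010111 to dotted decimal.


11001011 = 203
00010011 = 19
11000001 = 193
11010111 = 215
IP: 203.19.193.215


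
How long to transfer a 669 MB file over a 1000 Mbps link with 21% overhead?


Effective throughput = 1000 * (1 - 21/100) = 790 Mbps
File size in Mb = 669 * 8 = 5352 Mb
Time = 5352 / 790
Time = 6.7747 seconds


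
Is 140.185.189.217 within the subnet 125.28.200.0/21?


Subnet network: 125.28.200.0
Test IP AND mask: 140.185.184.0
No, 140.185.189.217 is not in 125.28.200.0/21


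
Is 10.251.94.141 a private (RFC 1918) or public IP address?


RFC 1918 private ranges:
  10.0.0.0/8 (10.0.0.0 - 10.255.255.255)
  172.16.0.0/12 (172.16.0.0 - 172.31.255.255)
  192.168.0.0/16 (192.168.0.0 - 192.168.255.255)
Private (in 10.0.0.0/8)


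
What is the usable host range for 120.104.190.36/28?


Network: 120.104.190.32
Broadcast: 120.104.190.47
First usable = network + 1
Last usable = broadcast - 1
Range: 120.104.190.33 to 120.104.190.46


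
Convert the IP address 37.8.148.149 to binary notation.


37 = 00100101
8 = 00001000
148 = 10010100
149 = 10010101
Binary: 00100101.00001000.10010100.10010101


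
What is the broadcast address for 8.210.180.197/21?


Network: 8.210.176.0/21
Host bits = 11
Set all host bits to 1:
Broadcast: 8.210.183.255


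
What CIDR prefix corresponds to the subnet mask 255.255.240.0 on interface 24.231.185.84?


Binary: 11111111.11111111.11110000.00000000
Count leading 1s
Prefix: /20


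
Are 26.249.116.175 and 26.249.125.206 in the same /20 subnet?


Mask: 255.255.240.0
26.249.116.175 AND mask = 26.249.112.0
26.249.125.206 AND mask = 26.249.112.0
Yes, same subnet (26.249.112.0)


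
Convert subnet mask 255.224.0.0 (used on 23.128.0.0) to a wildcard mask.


Subnet mask: 255.224.0.0
Wildcard = 255.255.255.255 - subnet mask
255 - 255 = 0
255 - 224 = 31
255 - 0 = 255
255 - 0 = 255
Wildcard: 0.31.255.255


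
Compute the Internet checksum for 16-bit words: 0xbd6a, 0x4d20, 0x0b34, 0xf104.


Sum all words (with carry folding):
+ 0xbd6a = 0xbd6a
+ 0x4d20 = 0x0a8b
+ 0x0b34 = 0x15bf
+ 0xf104 = 0x06c4
One's complement: ~0x06c4
Checksum = 0xf93b


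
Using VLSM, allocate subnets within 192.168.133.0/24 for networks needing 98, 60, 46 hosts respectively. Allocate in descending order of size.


98 hosts -> /25 (126 usable): 192.168.133.0/25
60 hosts -> /26 (62 usable): 192.168.133.128/26
46 hosts -> /26 (62 usable): 192.168.133.192/26
Allocation: 192.168.133.0/25 (98 hosts, 126 usable); 192.168.133.128/26 (60 hosts, 62 usable); 192.168.133.192/26 (46 hosts, 62 usable)


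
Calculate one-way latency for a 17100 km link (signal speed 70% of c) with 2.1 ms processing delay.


Speed = 0.7 * 3e5 km/s = 210000 km/s
Propagation delay = 17100 / 210000 = 0.0814 s = 81.4286 ms
Processing delay = 2.1 ms
Total one-way latency = 83.5286 ms


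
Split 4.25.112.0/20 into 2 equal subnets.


New prefix = 20 + 1 = 21
Each subnet has 2048 addresses
  4.25.112.0/21
  4.25.120.0/21
Subnets: 4.25.112.0/21, 4.25.120.0/21


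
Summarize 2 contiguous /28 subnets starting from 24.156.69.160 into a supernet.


Original prefix: /28
Number of subnets: 2 = 2^1
New prefix = 28 - 1 = 27
Supernet: 24.156.69.160/27


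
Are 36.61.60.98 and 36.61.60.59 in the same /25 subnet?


Mask: 255.255.255.128
36.61.60.98 AND mask = 36.61.60.0
36.61.60.59 AND mask = 36.61.60.0
Yes, same subnet (36.61.60.0)


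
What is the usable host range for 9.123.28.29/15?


Network: 9.122.0.0
Broadcast: 9.123.255.255
First usable = network + 1
Last usable = broadcast - 1
Range: 9.122.0.1 to 9.123.255.254


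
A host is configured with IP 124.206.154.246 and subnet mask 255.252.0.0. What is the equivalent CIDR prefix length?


Binary: 11111111.11111100.00000000.00000000
Count leading 1s
Prefix: /14


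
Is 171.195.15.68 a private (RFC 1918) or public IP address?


RFC 1918 private ranges:
  10.0.0.0/8 (10.0.0.0 - 10.255.255.255)
  172.16.0.0/12 (172.16.0.0 - 172.31.255.255)
  192.168.0.0/16 (192.168.0.0 - 192.168.255.255)
Public (not in any RFC 1918 range)


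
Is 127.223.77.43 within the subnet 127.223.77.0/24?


Subnet network: 127.223.77.0
Test IP AND mask: 127.223.77.0
Yes, 127.223.77.43 is in 127.223.77.0/24


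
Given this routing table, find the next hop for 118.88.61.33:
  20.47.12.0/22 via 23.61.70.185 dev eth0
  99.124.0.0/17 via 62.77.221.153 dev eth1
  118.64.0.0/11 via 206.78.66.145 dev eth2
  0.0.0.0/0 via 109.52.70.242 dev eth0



Longest prefix match for 118.88.61.33:
  /22 20.47.12.0: no
  /17 99.124.0.0: no
  /11 118.64.0.0: MATCH
  /0 0.0.0.0: MATCH
Selected: next-hop 206.78.66.145 via eth2 (matched /11)


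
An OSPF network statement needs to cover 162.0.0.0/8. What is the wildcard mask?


Subnet mask: 255.0.0.0
Wildcard = 255.255.255.255 - subnet mask
255 - 255 = 0
255 - 0 = 255
255 - 0 = 255
255 - 0 = 255
Wildcard: 0.255.255.255


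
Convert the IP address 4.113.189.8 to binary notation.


4 = 00000100
113 = 01110001
189 = 10111101
8 = 00001000
Binary: 00000100.01110001.10111101.00001000


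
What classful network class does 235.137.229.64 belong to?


First octet: 235
Binary: 11101011
1110xxxx -> Class D (224-239)
Class D (multicast), default mask N/A


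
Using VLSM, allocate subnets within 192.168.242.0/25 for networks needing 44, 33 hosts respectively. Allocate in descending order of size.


44 hosts -> /26 (62 usable): 192.168.242.0/26
33 hosts -> /26 (62 usable): 192.168.242.64/26
Allocation: 192.168.242.0/26 (44 hosts, 62 usable); 192.168.242.64/26 (33 hosts, 62 usable)


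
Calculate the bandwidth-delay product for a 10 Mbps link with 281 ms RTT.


BDP = bandwidth * RTT
= 10 Mbps * 281 ms
= 10 * 1e6 * 281 / 1000 bits
= 2810000 bits
= 351250 bytes
= 343.0176 KB
BDP = 2810000 bits (351250 bytes)


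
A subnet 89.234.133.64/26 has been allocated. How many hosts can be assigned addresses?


Host bits = 32 - 26 = 6
Total addresses = 2^6 = 64
Usable = total - 2 (network and broadcast)
Usable hosts: 62


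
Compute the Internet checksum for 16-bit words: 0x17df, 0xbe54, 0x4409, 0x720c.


Sum all words (with carry folding):
+ 0x17df = 0x17df
+ 0xbe54 = 0xd633
+ 0x4409 = 0x1a3d
+ 0x720c = 0x8c49
One's complement: ~0x8c49
Checksum = 0x73b6


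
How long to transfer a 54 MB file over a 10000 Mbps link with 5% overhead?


Effective throughput = 10000 * (1 - 5/100) = 9500 Mbps
File size in Mb = 54 * 8 = 432 Mb
Time = 432 / 9500
Time = 0.0455 seconds


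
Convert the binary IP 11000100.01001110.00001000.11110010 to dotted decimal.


11000100 = 196
01001110 = 78
00001000 = 8
11110010 = 242
IP: 196.78.8.242


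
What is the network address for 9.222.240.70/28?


IP:   00001001.11011110.11110000.01000110
Mask: 11111111.11111111.11111111.11110000
AND operation:
Net:  00001001.11011110.11110000.01000000
Network: 9.222.240.64/28


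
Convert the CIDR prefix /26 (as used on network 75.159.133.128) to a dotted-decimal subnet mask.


/26 means 26 network bits, 6 host bits
Binary: 11111111111111111111111111000000
Mask: 255.255.255.192


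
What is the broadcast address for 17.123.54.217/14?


Network: 17.120.0.0/14
Host bits = 18
Set all host bits to 1:
Broadcast: 17.123.255.255


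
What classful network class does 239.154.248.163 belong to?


First octet: 239
Binary: 11101111
1110xxxx -> Class D (224-239)
Class D (multicast), default mask N/A


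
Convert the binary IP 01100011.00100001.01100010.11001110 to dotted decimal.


01100011 = 99
00100001 = 33
01100010 = 98
11001110 = 206
IP: 99.33.98.206


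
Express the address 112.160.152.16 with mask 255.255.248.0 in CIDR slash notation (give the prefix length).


Binary: 11111111.11111111.11111000.00000000
Count leading 1s
Prefix: /21


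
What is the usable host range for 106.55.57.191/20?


Network: 106.55.48.0
Broadcast: 106.55.63.255
First usable = network + 1
Last usable = broadcast - 1
Range: 106.55.48.1 to 106.55.63.254


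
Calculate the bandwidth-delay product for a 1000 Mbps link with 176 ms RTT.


BDP = bandwidth * RTT
= 1000 Mbps * 176 ms
= 1000 * 1e6 * 176 / 1000 bits
= 176000000 bits
= 22000000 bytes
= 21484.375 KB
BDP = 176000000 bits (22000000 bytes)


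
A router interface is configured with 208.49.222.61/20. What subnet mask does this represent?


/20 means 20 network bits, 12 host bits
Binary: 11111111111111111111000000000000
Mask: 255.255.240.0


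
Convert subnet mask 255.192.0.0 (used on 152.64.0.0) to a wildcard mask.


Subnet mask: 255.192.0.0
Wildcard = 255.255.255.255 - subnet mask
255 - 255 = 0
255 - 192 = 63
255 - 0 = 255
255 - 0 = 255
Wildcard: 0.63.255.255


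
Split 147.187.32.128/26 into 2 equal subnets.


New prefix = 26 + 1 = 27
Each subnet has 32 addresses
  147.187.32.128/27
  147.187.32.160/27
Subnets: 147.187.32.128/27, 147.187.32.160/27


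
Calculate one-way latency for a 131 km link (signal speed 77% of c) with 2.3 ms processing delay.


Speed = 0.77 * 3e5 km/s = 231000 km/s
Propagation delay = 131 / 231000 = 0.0006 s = 0.5671 ms
Processing delay = 2.3 ms
Total one-way latency = 2.8671 ms


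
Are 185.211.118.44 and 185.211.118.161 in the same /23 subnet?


Mask: 255.255.254.0
185.211.118.44 AND mask = 185.211.118.0
185.211.118.161 AND mask = 185.211.118.0
Yes, same subnet (185.211.118.0)


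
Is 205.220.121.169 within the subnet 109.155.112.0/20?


Subnet network: 109.155.112.0
Test IP AND mask: 205.220.112.0
No, 205.220.121.169 is not in 109.155.112.0/20


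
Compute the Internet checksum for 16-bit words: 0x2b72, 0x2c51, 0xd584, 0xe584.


Sum all words (with carry folding):
+ 0x2b72 = 0x2b72
+ 0x2c51 = 0x57c3
+ 0xd584 = 0x2d48
+ 0xe584 = 0x12cd
One's complement: ~0x12cd
Checksum = 0xed32


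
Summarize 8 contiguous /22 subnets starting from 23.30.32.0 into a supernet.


Original prefix: /22
Number of subnets: 8 = 2^3
New prefix = 22 - 3 = 19
Supernet: 23.30.32.0/19


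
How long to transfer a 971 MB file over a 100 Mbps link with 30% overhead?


Effective throughput = 100 * (1 - 30/100) = 70 Mbps
File size in Mb = 971 * 8 = 7768 Mb
Time = 7768 / 70
Time = 110.9714 seconds


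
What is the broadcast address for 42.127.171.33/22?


Network: 42.127.168.0/22
Host bits = 10
Set all host bits to 1:
Broadcast: 42.127.171.255


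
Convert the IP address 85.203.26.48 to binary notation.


85 = 01010101
203 = 11001011
26 = 00011010
48 = 00110000
Binary: 01010101.11001011.00011010.00110000


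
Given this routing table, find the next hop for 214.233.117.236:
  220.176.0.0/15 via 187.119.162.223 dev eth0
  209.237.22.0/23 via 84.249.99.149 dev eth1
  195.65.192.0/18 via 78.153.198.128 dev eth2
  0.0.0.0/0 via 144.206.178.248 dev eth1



Longest prefix match for 214.233.117.236:
  /15 220.176.0.0: no
  /23 209.237.22.0: no
  /18 195.65.192.0: no
  /0 0.0.0.0: MATCH
Selected: next-hop 144.206.178.248 via eth1 (matched /0)


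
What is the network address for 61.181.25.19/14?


IP:   00111101.10110101.00011001.00010011
Mask: 11111111.11111100.00000000.00000000
AND operation:
Net:  00111101.10110100.00000000.00000000
Network: 61.180.0.0/14


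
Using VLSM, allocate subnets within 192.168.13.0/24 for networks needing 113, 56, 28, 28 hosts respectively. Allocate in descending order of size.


113 hosts -> /25 (126 usable): 192.168.13.0/25
56 hosts -> /26 (62 usable): 192.168.13.128/26
28 hosts -> /27 (30 usable): 192.168.13.192/27
28 hosts -> /27 (30 usable): 192.168.13.224/27
Allocation: 192.168.13.0/25 (113 hosts, 126 usable); 192.168.13.128/26 (56 hosts, 62 usable); 192.168.13.192/27 (28 hosts, 30 usable); 192.168.13.224/27 (28 hosts, 30 usable)


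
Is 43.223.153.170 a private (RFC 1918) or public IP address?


RFC 1918 private ranges:
  10.0.0.0/8 (10.0.0.0 - 10.255.255.255)
  172.16.0.0/12 (172.16.0.0 - 172.31.255.255)
  192.168.0.0/16 (192.168.0.0 - 192.168.255.255)
Public (not in any RFC 1918 range)


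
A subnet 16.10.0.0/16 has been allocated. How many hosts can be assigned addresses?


Host bits = 32 - 16 = 16
Total addresses = 2^16 = 65536
Usable = total - 2 (network and broadcast)
Usable hosts: 65534


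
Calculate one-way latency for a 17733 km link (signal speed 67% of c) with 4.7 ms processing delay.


Speed = 0.67 * 3e5 km/s = 201000 km/s
Propagation delay = 17733 / 201000 = 0.0882 s = 88.2239 ms
Processing delay = 4.7 ms
Total one-way latency = 92.9239 ms


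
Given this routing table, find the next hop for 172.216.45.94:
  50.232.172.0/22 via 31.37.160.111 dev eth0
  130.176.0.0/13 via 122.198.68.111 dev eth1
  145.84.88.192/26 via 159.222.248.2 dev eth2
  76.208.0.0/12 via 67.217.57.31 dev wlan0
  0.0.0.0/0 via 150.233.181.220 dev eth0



Longest prefix match for 172.216.45.94:
  /22 50.232.172.0: no
  /13 130.176.0.0: no
  /26 145.84.88.192: no
  /12 76.208.0.0: no
  /0 0.0.0.0: MATCH
Selected: next-hop 150.233.181.220 via eth0 (matched /0)


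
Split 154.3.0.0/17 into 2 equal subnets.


New prefix = 17 + 1 = 18
Each subnet has 16384 addresses
  154.3.0.0/18
  154.3.64.0/18
Subnets: 154.3.0.0/18, 154.3.64.0/18


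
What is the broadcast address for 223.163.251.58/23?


Network: 223.163.250.0/23
Host bits = 9
Set all host bits to 1:
Broadcast: 223.163.251.255


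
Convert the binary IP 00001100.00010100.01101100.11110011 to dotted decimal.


00001100 = 12
00010100 = 20
01101100 = 108
11110011 = 243
IP: 12.20.108.243


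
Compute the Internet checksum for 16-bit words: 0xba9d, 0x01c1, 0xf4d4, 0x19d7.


Sum all words (with carry folding):
+ 0xba9d = 0xba9d
+ 0x01c1 = 0xbc5e
+ 0xf4d4 = 0xb133
+ 0x19d7 = 0xcb0a
One's complement: ~0xcb0a
Checksum = 0x34f5


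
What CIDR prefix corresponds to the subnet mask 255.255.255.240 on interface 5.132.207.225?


Binary: 11111111.11111111.11111111.11110000
Count leading 1s
Prefix: /28


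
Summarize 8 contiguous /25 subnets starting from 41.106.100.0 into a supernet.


Original prefix: /25
Number of subnets: 8 = 2^3
New prefix = 25 - 3 = 22
Supernet: 41.106.100.0/22


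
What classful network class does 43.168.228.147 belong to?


First octet: 43
Binary: 00101011
0xxxxxxx -> Class A (1-126)
Class A, default mask 255.0.0.0 (/8)


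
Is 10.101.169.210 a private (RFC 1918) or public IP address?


RFC 1918 private ranges:
  10.0.0.0/8 (10.0.0.0 - 10.255.255.255)
  172.16.0.0/12 (172.16.0.0 - 172.31.255.255)
  192.168.0.0/16 (192.168.0.0 - 192.168.255.255)
Private (in 10.0.0.0/8)


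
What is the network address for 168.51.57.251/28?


IP:   10101000.00110011.00111001.11111011
Mask: 11111111.11111111.11111111.11110000
AND operation:
Net:  10101000.00110011.00111001.11110000
Network: 168.51.57.240/28


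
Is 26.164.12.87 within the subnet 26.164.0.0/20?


Subnet network: 26.164.0.0
Test IP AND mask: 26.164.0.0
Yes, 26.164.12.87 is in 26.164.0.0/20


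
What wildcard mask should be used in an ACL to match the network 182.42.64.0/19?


Subnet mask: 255.255.224.0
Wildcard = 255.255.255.255 - subnet mask
255 - 255 = 0
255 - 255 = 0
255 - 224 = 31
255 - 0 = 255
Wildcard: 0.0.31.255


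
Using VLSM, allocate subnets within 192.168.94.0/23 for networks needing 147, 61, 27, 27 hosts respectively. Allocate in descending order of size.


147 hosts -> /24 (254 usable): 192.168.94.0/24
61 hosts -> /26 (62 usable): 192.168.95.0/26
27 hosts -> /27 (30 usable): 192.168.95.64/27
27 hosts -> /27 (30 usable): 192.168.95.96/27
Allocation: 192.168.94.0/24 (147 hosts, 254 usable); 192.168.95.0/26 (61 hosts, 62 usable); 192.168.95.64/27 (27 hosts, 30 usable); 192.168.95.96/27 (27 hosts, 30 usable)


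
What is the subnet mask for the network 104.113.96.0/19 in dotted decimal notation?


/19 means 19 network bits, 13 host bits
Binary: 11111111111111111110000000000000
Mask: 255.255.224.0


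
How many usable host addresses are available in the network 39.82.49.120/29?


Host bits = 32 - 29 = 3
Total addresses = 2^3 = 8
Usable = total - 2 (network and broadcast)
Usable hosts: 6


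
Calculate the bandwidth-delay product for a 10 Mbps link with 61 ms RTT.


BDP = bandwidth * RTT
= 10 Mbps * 61 ms
= 10 * 1e6 * 61 / 1000 bits
= 610000 bits
= 76250 bytes
= 74.4629 KB
BDP = 610000 bits (76250 bytes)


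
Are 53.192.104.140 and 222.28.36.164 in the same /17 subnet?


Mask: 255.255.128.0
53.192.104.140 AND mask = 53.192.0.0
222.28.36.164 AND mask = 222.28.0.0
No, different subnets (53.192.0.0 vs 222.28.0.0)


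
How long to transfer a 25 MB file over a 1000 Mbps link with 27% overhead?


Effective throughput = 1000 * (1 - 27/100) = 730 Mbps
File size in Mb = 25 * 8 = 200 Mb
Time = 200 / 730
Time = 0.274 seconds


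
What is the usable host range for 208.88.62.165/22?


Network: 208.88.60.0
Broadcast: 208.88.63.255
First usable = network + 1
Last usable = broadcast - 1
Range: 208.88.60.1 to 208.88.63.254


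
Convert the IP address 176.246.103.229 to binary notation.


176 = 10110000
246 = 11110110
103 = 01100111
229 = 11100101
Binary: 10110000.11110110.01100111.11100101


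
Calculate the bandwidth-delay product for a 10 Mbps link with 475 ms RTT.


BDP = bandwidth * RTT
= 10 Mbps * 475 ms
= 10 * 1e6 * 475 / 1000 bits
= 4750000 bits
= 593750 bytes
= 579.834 KB
BDP = 4750000 bits (593750 bytes)


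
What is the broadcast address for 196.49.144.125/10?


Network: 196.0.0.0/10
Host bits = 22
Set all host bits to 1:
Broadcast: 196.63.255.255


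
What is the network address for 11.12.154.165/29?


IP:   00001011.00001100.10011010.10100101
Mask: 11111111.11111111.11111111.11111000
AND operation:
Net:  00001011.00001100.10011010.10100000
Network: 11.12.154.160/29


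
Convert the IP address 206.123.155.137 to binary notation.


206 = 11001110
123 = 01111011
155 = 10011011
137 = 10001001
Binary: 11001110.01111011.10011011.10001001


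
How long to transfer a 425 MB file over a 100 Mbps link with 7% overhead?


Effective throughput = 100 * (1 - 7/100) = 93 Mbps
File size in Mb = 425 * 8 = 3400 Mb
Time = 3400 / 93
Time = 36.5591 seconds


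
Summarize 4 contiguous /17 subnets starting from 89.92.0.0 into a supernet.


Original prefix: /17
Number of subnets: 4 = 2^2
New prefix = 17 - 2 = 15
Supernet: 89.92.0.0/15


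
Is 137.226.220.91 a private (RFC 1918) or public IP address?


RFC 1918 private ranges:
  10.0.0.0/8 (10.0.0.0 - 10.255.255.255)
  172.16.0.0/12 (172.16.0.0 - 172.31.255.255)
  192.168.0.0/16 (192.168.0.0 - 192.168.255.255)
Public (not in any RFC 1918 range)


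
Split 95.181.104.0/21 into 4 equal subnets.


New prefix = 21 + 2 = 23
Each subnet has 512 addresses
  95.181.104.0/23
  95.181.106.0/23
  95.181.108.0/23
  95.181.110.0/23
Subnets: 95.181.104.0/23, 95.181.106.0/23, 95.181.108.0/23, 95.181.110.0/23


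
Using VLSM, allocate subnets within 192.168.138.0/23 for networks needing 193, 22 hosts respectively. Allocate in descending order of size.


193 hosts -> /24 (254 usable): 192.168.138.0/24
22 hosts -> /27 (30 usable): 192.168.139.0/27
Allocation: 192.168.138.0/24 (193 hosts, 254 usable); 192.168.139.0/27 (22 hosts, 30 usable)


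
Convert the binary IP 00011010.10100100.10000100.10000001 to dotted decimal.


00011010 = 26
10100100 = 164
10000100 = 132
10000001 = 129
IP: 26.164.132.129


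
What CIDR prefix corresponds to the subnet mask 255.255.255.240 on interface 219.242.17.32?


Binary: 11111111.11111111.11111111.11110000
Count leading 1s
Prefix: /28


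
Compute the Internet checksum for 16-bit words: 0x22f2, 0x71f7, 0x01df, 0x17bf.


Sum all words (with carry folding):
+ 0x22f2 = 0x22f2
+ 0x71f7 = 0x94e9
+ 0x01df = 0x96c8
+ 0x17bf = 0xae87
One's complement: ~0xae87
Checksum = 0x5178


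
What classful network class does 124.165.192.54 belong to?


First octet: 124
Binary: 01111100
0xxxxxxx -> Class A (1-126)
Class A, default mask 255.0.0.0 (/8)


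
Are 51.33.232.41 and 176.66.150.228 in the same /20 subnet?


Mask: 255.255.240.0
51.33.232.41 AND mask = 51.33.224.0
176.66.150.228 AND mask = 176.66.144.0
No, different subnets (51.33.224.0 vs 176.66.144.0)


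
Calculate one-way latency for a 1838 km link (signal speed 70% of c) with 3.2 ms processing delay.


Speed = 0.7 * 3e5 km/s = 210000 km/s
Propagation delay = 1838 / 210000 = 0.0088 s = 8.7524 ms
Processing delay = 3.2 ms
Total one-way latency = 11.9524 ms


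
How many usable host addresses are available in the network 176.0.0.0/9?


Host bits = 32 - 9 = 23
Total addresses = 2^23 = 8388608
Usable = total - 2 (network and broadcast)
Usable hosts: 8388606


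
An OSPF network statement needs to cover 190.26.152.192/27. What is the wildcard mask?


Subnet mask: 255.255.255.224
Wildcard = 255.255.255.255 - subnet mask
255 - 255 = 0
255 - 255 = 0
255 - 255 = 0
255 - 224 = 31
Wildcard: 0.0.0.31


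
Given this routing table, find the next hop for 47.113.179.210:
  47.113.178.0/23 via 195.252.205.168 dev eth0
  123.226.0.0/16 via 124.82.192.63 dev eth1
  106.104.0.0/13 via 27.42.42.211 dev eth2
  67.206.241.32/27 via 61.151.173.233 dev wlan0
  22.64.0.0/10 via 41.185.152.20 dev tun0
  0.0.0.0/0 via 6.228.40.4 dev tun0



Longest prefix match for 47.113.179.210:
  /23 47.113.178.0: MATCH
  /16 123.226.0.0: no
  /13 106.104.0.0: no
  /27 67.206.241.32: no
  /10 22.64.0.0: no
  /0 0.0.0.0: MATCH
Selected: next-hop 195.252.205.168 via eth0 (matched /23)


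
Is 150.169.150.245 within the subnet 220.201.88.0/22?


Subnet network: 220.201.88.0
Test IP AND mask: 150.169.148.0
No, 150.169.150.245 is not in 220.201.88.0/22


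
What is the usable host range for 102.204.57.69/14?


Network: 102.204.0.0
Broadcast: 102.207.255.255
First usable = network + 1
Last usable = broadcast - 1
Range: 102.204.0.1 to 102.207.255.254


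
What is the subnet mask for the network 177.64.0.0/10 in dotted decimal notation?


/10 means 10 network bits, 22 host bits
Binary: 11111111110000000000000000000000
Mask: 255.192.0.0


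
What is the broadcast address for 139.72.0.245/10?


Network: 139.64.0.0/10
Host bits = 22
Set all host bits to 1:
Broadcast: 139.127.255.255


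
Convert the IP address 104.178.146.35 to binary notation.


104 = 01101000
178 = 10110010
146 = 10010010
35 = 00100011
Binary: 01101000.10110010.10010010.00100011


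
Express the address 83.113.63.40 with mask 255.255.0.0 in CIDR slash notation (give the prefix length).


Binary: 11111111.11111111.00000000.00000000
Count leading 1s
Prefix: /16


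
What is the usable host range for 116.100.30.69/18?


Network: 116.100.0.0
Broadcast: 116.100.63.255
First usable = network + 1
Last usable = broadcast - 1
Range: 116.100.0.1 to 116.100.63.254


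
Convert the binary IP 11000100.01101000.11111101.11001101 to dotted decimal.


11000100 = 196
01101000 = 104
11111101 = 253
11001101 = 205
IP: 196.104.253.205


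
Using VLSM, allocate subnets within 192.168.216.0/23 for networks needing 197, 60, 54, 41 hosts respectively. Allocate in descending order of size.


197 hosts -> /24 (254 usable): 192.168.216.0/24
60 hosts -> /26 (62 usable): 192.168.217.0/26
54 hosts -> /26 (62 usable): 192.168.217.64/26
41 hosts -> /26 (62 usable): 192.168.217.128/26
Allocation: 192.168.216.0/24 (197 hosts, 254 usable); 192.168.217.0/26 (60 hosts, 62 usable); 192.168.217.64/26 (54 hosts, 62 usable); 192.168.217.128/26 (41 hosts, 62 usable)


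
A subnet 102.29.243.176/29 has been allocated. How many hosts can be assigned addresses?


Host bits = 32 - 29 = 3
Total addresses = 2^3 = 8
Usable = total - 2 (network and broadcast)
Usable hosts: 6


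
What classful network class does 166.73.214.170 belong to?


First octet: 166
Binary: 10100110
10xxxxxx -> Class B (128-191)
Class B, default mask 255.255.0.0 (/16)


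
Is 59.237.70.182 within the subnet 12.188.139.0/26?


Subnet network: 12.188.139.0
Test IP AND mask: 59.237.70.128
No, 59.237.70.182 is not in 12.188.139.0/26


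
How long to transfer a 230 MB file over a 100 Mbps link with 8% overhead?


Effective throughput = 100 * (1 - 8/100) = 92 Mbps
File size in Mb = 230 * 8 = 1840 Mb
Time = 1840 / 92
Time = 20 seconds


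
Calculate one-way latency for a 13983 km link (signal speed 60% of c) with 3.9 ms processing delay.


Speed = 0.6 * 3e5 km/s = 180000 km/s
Propagation delay = 13983 / 180000 = 0.0777 s = 77.6833 ms
Processing delay = 3.9 ms
Total one-way latency = 81.5833 ms


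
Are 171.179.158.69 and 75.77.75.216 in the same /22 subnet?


Mask: 255.255.252.0
171.179.158.69 AND mask = 171.179.156.0
75.77.75.216 AND mask = 75.77.72.0
No, different subnets (171.179.156.0 vs 75.77.72.0)


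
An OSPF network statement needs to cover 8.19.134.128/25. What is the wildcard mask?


Subnet mask: 255.255.255.128
Wildcard = 255.255.255.255 - subnet mask
255 - 255 = 0
255 - 255 = 0
255 - 255 = 0
255 - 128 = 127
Wildcard: 0.0.0.127


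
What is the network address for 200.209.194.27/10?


IP:   11001000.11010001.11000010.00011011
Mask: 11111111.11000000.00000000.00000000
AND operation:
Net:  11001000.11000000.00000000.00000000
Network: 200.192.0.0/10


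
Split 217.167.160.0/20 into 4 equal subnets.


New prefix = 20 + 2 = 22
Each subnet has 1024 addresses
  217.167.160.0/22
  217.167.164.0/22
  217.167.168.0/22
  217.167.172.0/22
Subnets: 217.167.160.0/22, 217.167.164.0/22, 217.167.168.0/22, 217.167.172.0/22


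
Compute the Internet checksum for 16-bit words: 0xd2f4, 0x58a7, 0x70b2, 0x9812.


Sum all words (with carry folding):
+ 0xd2f4 = 0xd2f4
+ 0x58a7 = 0x2b9c
+ 0x70b2 = 0x9c4e
+ 0x9812 = 0x3461
One's complement: ~0x3461
Checksum = 0xcb9e


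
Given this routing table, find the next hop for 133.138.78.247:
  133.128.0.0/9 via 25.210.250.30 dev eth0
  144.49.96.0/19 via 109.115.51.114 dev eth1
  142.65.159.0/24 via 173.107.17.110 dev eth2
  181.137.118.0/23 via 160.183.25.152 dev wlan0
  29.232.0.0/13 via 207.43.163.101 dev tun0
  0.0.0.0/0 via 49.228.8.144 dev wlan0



Longest prefix match for 133.138.78.247:
  /9 133.128.0.0: MATCH
  /19 144.49.96.0: no
  /24 142.65.159.0: no
  /23 181.137.118.0: no
  /13 29.232.0.0: no
  /0 0.0.0.0: MATCH
Selected: next-hop 25.210.250.30 via eth0 (matched /9)


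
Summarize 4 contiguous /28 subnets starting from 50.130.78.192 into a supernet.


Original prefix: /28
Number of subnets: 4 = 2^2
New prefix = 28 - 2 = 26
Supernet: 50.130.78.192/26


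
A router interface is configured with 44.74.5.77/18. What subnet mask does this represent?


/18 means 18 network bits, 14 host bits
Binary: 11111111111111111100000000000000
Mask: 255.255.192.0


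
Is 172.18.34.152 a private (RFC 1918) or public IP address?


RFC 1918 private ranges:
  10.0.0.0/8 (10.0.0.0 - 10.255.255.255)
  172.16.0.0/12 (172.16.0.0 - 172.31.255.255)
  192.168.0.0/16 (192.168.0.0 - 192.168.255.255)
Private (in 172.16.0.0/12)


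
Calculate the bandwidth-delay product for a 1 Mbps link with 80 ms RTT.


BDP = bandwidth * RTT
= 1 Mbps * 80 ms
= 1 * 1e6 * 80 / 1000 bits
= 80000 bits
= 10000 bytes
= 9.7656 KB
BDP = 80000 bits (10000 bytes)


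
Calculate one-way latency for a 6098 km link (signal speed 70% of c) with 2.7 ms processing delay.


Speed = 0.7 * 3e5 km/s = 210000 km/s
Propagation delay = 6098 / 210000 = 0.029 s = 29.0381 ms
Processing delay = 2.7 ms
Total one-way latency = 31.7381 ms


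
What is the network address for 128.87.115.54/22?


IP:   10000000.01010111.01110011.00110110
Mask: 11111111.11111111.11111100.00000000
AND operation:
Net:  10000000.01010111.01110000.00000000
Network: 128.87.112.0/22


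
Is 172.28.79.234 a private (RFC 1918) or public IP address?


RFC 1918 private ranges:
  10.0.0.0/8 (10.0.0.0 - 10.255.255.255)
  172.16.0.0/12 (172.16.0.0 - 172.31.255.255)
  192.168.0.0/16 (192.168.0.0 - 192.168.255.255)
Private (in 172.16.0.0/12)


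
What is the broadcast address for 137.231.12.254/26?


Network: 137.231.12.192/26
Host bits = 6
Set all host bits to 1:
Broadcast: 137.231.12.255


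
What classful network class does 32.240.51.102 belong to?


First octet: 32
Binary: 00100000
0xxxxxxx -> Class A (1-126)
Class A, default mask 255.0.0.0 (/8)


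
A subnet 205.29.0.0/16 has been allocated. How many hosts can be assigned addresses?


Host bits = 32 - 16 = 16
Total addresses = 2^16 = 65536
Usable = total - 2 (network and broadcast)
Usable hosts: 65534


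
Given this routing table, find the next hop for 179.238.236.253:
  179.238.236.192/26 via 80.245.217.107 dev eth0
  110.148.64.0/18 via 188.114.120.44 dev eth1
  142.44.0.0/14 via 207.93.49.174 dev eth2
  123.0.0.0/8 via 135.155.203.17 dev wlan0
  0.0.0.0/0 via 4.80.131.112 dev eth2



Longest prefix match for 179.238.236.253:
  /26 179.238.236.192: MATCH
  /18 110.148.64.0: no
  /14 142.44.0.0: no
  /8 123.0.0.0: no
  /0 0.0.0.0: MATCH
Selected: next-hop 80.245.217.107 via eth0 (matched /26)


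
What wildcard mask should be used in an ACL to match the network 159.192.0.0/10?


Subnet mask: 255.192.0.0
Wildcard = 255.255.255.255 - subnet mask
255 - 255 = 0
255 - 192 = 63
255 - 0 = 255
255 - 0 = 255
Wildcard: 0.63.255.255


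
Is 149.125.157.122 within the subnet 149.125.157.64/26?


Subnet network: 149.125.157.64
Test IP AND mask: 149.125.157.64
Yes, 149.125.157.122 is in 149.125.157.64/26


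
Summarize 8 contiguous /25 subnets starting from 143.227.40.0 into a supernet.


Original prefix: /25
Number of subnets: 8 = 2^3
New prefix = 25 - 3 = 22
Supernet: 143.227.40.0/22


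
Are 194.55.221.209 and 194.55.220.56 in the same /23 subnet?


Mask: 255.255.254.0
194.55.221.209 AND mask = 194.55.220.0
194.55.220.56 AND mask = 194.55.220.0
Yes, same subnet (194.55.220.0)


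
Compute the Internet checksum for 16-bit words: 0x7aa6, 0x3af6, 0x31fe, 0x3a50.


Sum all words (with carry folding):
+ 0x7aa6 = 0x7aa6
+ 0x3af6 = 0xb59c
+ 0x31fe = 0xe79a
+ 0x3a50 = 0x21eb
One's complement: ~0x21eb
Checksum = 0xde14


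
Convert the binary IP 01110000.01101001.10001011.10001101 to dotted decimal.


01110000 = 112
01101001 = 105
10001011 = 139
10001101 = 141
IP: 112.105.139.141


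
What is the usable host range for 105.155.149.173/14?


Network: 105.152.0.0
Broadcast: 105.155.255.255
First usable = network + 1
Last usable = broadcast - 1
Range: 105.152.0.1 to 105.155.255.254


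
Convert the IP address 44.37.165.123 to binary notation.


44 = 00101100
37 = 00100101
165 = 10100101
123 = 01111011
Binary: 00101100.00100101.10100101.01111011


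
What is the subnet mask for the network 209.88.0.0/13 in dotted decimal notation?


/13 means 13 network bits, 19 host bits
Binary: 11111111111110000000000000000000
Mask: 255.248.0.0


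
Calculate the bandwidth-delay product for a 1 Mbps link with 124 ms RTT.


BDP = bandwidth * RTT
= 1 Mbps * 124 ms
= 1 * 1e6 * 124 / 1000 bits
= 124000 bits
= 15500 bytes
= 15.1367 KB
BDP = 124000 bits (15500 bytes)


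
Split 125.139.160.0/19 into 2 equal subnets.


New prefix = 19 + 1 = 20
Each subnet has 4096 addresses
  125.139.160.0/20
  125.139.176.0/20
Subnets: 125.139.160.0/20, 125.139.176.0/20


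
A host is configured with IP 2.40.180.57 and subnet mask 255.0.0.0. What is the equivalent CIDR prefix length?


Binary: 11111111.00000000.00000000.00000000
Count leading 1s
Prefix: /8


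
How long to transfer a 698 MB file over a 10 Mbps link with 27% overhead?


Effective throughput = 10 * (1 - 27/100) = 7.3 Mbps
File size in Mb = 698 * 8 = 5584 Mb
Time = 5584 / 7.3
Time = 764.9315 seconds


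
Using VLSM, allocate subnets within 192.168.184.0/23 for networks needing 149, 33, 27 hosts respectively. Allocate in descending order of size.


149 hosts -> /24 (254 usable): 192.168.184.0/24
33 hosts -> /26 (62 usable): 192.168.185.0/26
27 hosts -> /27 (30 usable): 192.168.185.64/27
Allocation: 192.168.184.0/24 (149 hosts, 254 usable); 192.168.185.0/26 (33 hosts, 62 usable); 192.168.185.64/27 (27 hosts, 30 usable)


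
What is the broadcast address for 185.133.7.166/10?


Network: 185.128.0.0/10
Host bits = 22
Set all host bits to 1:
Broadcast: 185.191.255.255


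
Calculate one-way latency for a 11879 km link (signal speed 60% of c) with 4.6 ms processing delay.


Speed = 0.6 * 3e5 km/s = 180000 km/s
Propagation delay = 11879 / 180000 = 0.066 s = 65.9944 ms
Processing delay = 4.6 ms
Total one-way latency = 70.5944 ms


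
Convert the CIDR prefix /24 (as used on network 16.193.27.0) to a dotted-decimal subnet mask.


/24 means 24 network bits, 8 host bits
Binary: 11111111111111111111111100000000
Mask: 255.255.255.0


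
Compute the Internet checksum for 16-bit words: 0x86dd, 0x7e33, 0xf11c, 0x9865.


Sum all words (with carry folding):
+ 0x86dd = 0x86dd
+ 0x7e33 = 0x0511
+ 0xf11c = 0xf62d
+ 0x9865 = 0x8e93
One's complement: ~0x8e93
Checksum = 0x716c


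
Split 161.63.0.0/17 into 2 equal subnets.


New prefix = 17 + 1 = 18
Each subnet has 16384 addresses
  161.63.0.0/18
  161.63.64.0/18
Subnets: 161.63.0.0/18, 161.63.64.0/18


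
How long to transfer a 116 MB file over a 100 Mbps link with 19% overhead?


Effective throughput = 100 * (1 - 19/100) = 81 Mbps
File size in Mb = 116 * 8 = 928 Mb
Time = 928 / 81
Time = 11.4568 seconds


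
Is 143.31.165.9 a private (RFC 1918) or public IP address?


RFC 1918 private ranges:
  10.0.0.0/8 (10.0.0.0 - 10.255.255.255)
  172.16.0.0/12 (172.16.0.0 - 172.31.255.255)
  192.168.0.0/16 (192.168.0.0 - 192.168.255.255)
Public (not in any RFC 1918 range)


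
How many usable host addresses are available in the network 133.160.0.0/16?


Host bits = 32 - 16 = 16
Total addresses = 2^16 = 65536
Usable = total - 2 (network and broadcast)
Usable hosts: 65534


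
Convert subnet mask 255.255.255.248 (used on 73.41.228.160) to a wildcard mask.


Subnet mask: 255.255.255.248
Wildcard = 255.255.255.255 - subnet mask
255 - 255 = 0
255 - 255 = 0
255 - 255 = 0
255 - 248 = 7
Wildcard: 0.0.0.7


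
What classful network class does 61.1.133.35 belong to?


First octet: 61
Binary: 00111101
0xxxxxxx -> Class A (1-126)
Class A, default mask 255.0.0.0 (/8)


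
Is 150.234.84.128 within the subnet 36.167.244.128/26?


Subnet network: 36.167.244.128
Test IP AND mask: 150.234.84.128
No, 150.234.84.128 is not in 36.167.244.128/26


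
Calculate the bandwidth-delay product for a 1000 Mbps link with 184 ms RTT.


BDP = bandwidth * RTT
= 1000 Mbps * 184 ms
= 1000 * 1e6 * 184 / 1000 bits
= 184000000 bits
= 23000000 bytes
= 22460.9375 KB
BDP = 184000000 bits (23000000 bytes)


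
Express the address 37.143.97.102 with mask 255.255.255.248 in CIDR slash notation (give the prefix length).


Binary: 11111111.11111111.11111111.11111000
Count leading 1s
Prefix: /29


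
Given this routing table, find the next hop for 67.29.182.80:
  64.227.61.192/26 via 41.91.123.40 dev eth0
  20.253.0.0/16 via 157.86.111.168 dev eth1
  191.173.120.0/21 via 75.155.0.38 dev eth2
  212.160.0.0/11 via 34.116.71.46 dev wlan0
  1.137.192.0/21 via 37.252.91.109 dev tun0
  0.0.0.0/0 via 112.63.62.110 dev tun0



Longest prefix match for 67.29.182.80:
  /26 64.227.61.192: no
  /16 20.253.0.0: no
  /21 191.173.120.0: no
  /11 212.160.0.0: no
  /21 1.137.192.0: no
  /0 0.0.0.0: MATCH
Selected: next-hop 112.63.62.110 via tun0 (matched /0)


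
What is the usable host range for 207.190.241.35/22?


Network: 207.190.240.0
Broadcast: 207.190.243.255
First usable = network + 1
Last usable = broadcast - 1
Range: 207.190.240.1 to 207.190.243.254


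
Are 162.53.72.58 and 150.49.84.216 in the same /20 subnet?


Mask: 255.255.240.0
162.53.72.58 AND mask = 162.53.64.0
150.49.84.216 AND mask = 150.49.80.0
No, different subnets (162.53.64.0 vs 150.49.80.0)


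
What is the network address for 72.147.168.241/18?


IP:   01001000.10010011.10101000.11110001
Mask: 11111111.11111111.11000000.00000000
AND operation:
Net:  01001000.10010011.10000000.00000000
Network: 72.147.128.0/18


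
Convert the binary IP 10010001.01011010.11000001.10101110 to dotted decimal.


10010001 = 145
01011010 = 90
11000001 = 193
10101110 = 174
IP: 145.90.193.174


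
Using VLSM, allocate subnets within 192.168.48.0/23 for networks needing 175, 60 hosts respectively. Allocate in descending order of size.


175 hosts -> /24 (254 usable): 192.168.48.0/24
60 hosts -> /26 (62 usable): 192.168.49.0/26
Allocation: 192.168.48.0/24 (175 hosts, 254 usable); 192.168.49.0/26 (60 hosts, 62 usable)


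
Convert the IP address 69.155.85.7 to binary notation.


69 = 01000101
155 = 10011011
85 = 01010101
7 = 00000111
Binary: 01000101.10011011.01010101.00000111


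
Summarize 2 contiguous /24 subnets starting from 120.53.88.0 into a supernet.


Original prefix: /24
Number of subnets: 2 = 2^1
New prefix = 24 - 1 = 23
Supernet: 120.53.88.0/23


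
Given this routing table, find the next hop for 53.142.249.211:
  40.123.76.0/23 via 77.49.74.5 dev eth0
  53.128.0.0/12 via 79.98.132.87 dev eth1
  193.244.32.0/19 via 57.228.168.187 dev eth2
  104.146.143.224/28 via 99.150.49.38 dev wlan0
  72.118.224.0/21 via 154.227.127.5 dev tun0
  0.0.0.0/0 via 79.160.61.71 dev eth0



Longest prefix match for 53.142.249.211:
  /23 40.123.76.0: no
  /12 53.128.0.0: MATCH
  /19 193.244.32.0: no
  /28 104.146.143.224: no
  /21 72.118.224.0: no
  /0 0.0.0.0: MATCH
Selected: next-hop 79.98.132.87 via eth1 (matched /12)


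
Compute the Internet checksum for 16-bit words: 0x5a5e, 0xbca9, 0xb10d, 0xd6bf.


Sum all words (with carry folding):
+ 0x5a5e = 0x5a5e
+ 0xbca9 = 0x1708
+ 0xb10d = 0xc815
+ 0xd6bf = 0x9ed5
One's complement: ~0x9ed5
Checksum = 0x612a


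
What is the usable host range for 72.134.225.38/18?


Network: 72.134.192.0
Broadcast: 72.134.255.255
First usable = network + 1
Last usable = broadcast - 1
Range: 72.134.192.1 to 72.134.255.254
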